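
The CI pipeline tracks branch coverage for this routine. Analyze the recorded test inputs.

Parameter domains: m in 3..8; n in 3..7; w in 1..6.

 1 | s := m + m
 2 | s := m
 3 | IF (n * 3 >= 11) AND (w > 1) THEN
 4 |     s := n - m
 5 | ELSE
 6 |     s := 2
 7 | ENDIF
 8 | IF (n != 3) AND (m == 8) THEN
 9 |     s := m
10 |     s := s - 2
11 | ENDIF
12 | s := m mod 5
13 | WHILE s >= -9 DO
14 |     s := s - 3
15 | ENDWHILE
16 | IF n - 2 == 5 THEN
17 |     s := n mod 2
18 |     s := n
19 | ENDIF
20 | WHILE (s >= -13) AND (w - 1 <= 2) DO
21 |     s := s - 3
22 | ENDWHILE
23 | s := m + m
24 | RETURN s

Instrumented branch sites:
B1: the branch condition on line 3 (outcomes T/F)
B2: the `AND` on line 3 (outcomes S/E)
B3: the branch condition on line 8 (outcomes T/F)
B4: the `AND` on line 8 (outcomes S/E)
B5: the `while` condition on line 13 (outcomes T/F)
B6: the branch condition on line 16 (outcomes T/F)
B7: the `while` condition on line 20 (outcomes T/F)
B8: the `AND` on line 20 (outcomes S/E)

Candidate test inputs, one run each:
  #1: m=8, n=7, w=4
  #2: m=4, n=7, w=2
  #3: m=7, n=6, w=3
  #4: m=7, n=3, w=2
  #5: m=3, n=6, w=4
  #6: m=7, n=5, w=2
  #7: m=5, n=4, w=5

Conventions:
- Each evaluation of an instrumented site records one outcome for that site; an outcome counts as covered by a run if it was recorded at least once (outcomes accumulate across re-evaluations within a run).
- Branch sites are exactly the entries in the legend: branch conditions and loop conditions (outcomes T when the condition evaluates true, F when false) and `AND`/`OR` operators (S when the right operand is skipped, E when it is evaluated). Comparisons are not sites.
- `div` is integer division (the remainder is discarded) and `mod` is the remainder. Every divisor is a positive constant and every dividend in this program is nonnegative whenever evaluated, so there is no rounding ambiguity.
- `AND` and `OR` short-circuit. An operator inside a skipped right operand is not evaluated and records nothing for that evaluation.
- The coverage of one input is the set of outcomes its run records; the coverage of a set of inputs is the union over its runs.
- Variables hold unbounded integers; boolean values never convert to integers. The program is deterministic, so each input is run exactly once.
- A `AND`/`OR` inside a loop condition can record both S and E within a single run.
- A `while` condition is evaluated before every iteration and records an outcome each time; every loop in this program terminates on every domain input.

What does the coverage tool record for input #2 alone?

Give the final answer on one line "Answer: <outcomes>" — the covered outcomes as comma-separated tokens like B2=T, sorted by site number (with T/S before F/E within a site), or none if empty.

Simulating input #2 (m=4, n=7, w=2) step by step:
  B2->E, B1->T, B4->E, B3->F, B5->T, B5->T, B5->T, B5->T, B5->T, B5->F
  B6->T, B8->E, B7->T, B8->E, B7->T, B8->E, B7->T, B8->E, B7->T, B8->E
  B7->T, B8->E, B7->T, B8->E, B7->T, B8->S, B7->F
collecting distinct outcomes: B1=T, B2=E, B3=F, B4=E, B5=T, B5=F, B6=T, B7=T, B7=F, B8=S, B8=E

Answer: B1=T, B2=E, B3=F, B4=E, B5=T, B5=F, B6=T, B7=T, B7=F, B8=S, B8=E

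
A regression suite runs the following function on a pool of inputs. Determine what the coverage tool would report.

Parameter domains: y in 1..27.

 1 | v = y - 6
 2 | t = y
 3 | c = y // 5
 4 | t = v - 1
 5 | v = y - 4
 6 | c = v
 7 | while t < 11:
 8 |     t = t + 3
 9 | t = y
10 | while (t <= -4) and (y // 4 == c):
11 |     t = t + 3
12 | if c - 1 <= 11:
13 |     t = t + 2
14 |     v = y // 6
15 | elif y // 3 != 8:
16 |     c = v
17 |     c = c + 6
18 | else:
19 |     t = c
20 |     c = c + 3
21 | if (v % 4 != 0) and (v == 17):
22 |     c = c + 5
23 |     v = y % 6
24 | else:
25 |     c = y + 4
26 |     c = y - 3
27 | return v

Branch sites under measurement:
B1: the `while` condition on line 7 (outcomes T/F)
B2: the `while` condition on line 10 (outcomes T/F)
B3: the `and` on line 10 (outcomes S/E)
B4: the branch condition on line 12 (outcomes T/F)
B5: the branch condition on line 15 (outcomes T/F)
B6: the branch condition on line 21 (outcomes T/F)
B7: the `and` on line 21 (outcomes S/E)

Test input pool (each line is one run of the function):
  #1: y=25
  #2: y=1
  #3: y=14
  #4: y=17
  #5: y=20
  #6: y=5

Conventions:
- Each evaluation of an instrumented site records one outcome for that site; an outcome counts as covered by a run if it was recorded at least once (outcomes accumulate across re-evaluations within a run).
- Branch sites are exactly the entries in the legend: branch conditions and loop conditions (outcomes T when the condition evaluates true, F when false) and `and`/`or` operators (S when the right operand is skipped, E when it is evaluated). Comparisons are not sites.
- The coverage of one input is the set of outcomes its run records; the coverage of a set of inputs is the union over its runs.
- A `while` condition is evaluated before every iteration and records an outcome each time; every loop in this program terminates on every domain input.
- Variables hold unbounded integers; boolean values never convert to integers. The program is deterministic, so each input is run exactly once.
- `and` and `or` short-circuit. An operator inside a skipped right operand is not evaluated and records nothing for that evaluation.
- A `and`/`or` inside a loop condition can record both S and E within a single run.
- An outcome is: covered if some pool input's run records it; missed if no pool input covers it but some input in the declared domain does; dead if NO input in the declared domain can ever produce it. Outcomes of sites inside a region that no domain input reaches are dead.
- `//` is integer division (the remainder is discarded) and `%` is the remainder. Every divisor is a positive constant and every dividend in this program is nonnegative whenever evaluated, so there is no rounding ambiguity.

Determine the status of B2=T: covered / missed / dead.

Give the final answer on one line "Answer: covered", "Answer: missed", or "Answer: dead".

no pool input records B2=T
checking all 27 inputs in the declared domain: B2=T is never recorded -> dead

Answer: dead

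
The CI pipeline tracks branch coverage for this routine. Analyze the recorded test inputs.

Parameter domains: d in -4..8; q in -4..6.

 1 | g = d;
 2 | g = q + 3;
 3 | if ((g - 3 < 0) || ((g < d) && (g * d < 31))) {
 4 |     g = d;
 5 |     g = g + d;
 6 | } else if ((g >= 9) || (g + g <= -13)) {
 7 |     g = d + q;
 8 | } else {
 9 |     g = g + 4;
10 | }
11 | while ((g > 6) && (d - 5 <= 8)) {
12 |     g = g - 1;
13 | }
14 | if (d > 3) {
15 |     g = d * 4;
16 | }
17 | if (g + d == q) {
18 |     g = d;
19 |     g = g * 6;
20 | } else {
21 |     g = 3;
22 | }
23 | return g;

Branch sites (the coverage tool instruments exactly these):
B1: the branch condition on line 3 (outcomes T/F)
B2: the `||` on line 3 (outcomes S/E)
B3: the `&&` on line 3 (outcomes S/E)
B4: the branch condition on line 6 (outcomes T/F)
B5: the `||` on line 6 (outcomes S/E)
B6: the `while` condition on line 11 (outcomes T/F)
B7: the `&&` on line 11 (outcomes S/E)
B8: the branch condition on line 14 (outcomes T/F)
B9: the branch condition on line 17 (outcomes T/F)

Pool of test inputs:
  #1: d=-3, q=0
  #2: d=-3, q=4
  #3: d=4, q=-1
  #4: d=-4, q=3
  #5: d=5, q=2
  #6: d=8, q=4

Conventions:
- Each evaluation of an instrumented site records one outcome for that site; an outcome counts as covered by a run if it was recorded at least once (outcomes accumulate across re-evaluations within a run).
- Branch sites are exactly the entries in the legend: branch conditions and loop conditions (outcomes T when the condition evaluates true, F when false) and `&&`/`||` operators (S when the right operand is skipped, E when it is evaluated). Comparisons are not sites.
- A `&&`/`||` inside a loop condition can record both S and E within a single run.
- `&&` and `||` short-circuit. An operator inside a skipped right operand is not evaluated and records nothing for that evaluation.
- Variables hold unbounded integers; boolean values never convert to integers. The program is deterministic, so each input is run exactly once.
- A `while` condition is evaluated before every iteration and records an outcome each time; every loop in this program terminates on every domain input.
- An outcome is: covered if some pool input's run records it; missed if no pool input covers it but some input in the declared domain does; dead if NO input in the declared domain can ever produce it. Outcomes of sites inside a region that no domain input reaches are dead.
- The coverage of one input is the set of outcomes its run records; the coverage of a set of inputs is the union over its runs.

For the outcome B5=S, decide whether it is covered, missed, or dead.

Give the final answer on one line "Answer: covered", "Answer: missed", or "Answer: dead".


no pool input records B5=S
but domain input (d=-4, q=6) does record it -> reachable, so missed
Answer: missed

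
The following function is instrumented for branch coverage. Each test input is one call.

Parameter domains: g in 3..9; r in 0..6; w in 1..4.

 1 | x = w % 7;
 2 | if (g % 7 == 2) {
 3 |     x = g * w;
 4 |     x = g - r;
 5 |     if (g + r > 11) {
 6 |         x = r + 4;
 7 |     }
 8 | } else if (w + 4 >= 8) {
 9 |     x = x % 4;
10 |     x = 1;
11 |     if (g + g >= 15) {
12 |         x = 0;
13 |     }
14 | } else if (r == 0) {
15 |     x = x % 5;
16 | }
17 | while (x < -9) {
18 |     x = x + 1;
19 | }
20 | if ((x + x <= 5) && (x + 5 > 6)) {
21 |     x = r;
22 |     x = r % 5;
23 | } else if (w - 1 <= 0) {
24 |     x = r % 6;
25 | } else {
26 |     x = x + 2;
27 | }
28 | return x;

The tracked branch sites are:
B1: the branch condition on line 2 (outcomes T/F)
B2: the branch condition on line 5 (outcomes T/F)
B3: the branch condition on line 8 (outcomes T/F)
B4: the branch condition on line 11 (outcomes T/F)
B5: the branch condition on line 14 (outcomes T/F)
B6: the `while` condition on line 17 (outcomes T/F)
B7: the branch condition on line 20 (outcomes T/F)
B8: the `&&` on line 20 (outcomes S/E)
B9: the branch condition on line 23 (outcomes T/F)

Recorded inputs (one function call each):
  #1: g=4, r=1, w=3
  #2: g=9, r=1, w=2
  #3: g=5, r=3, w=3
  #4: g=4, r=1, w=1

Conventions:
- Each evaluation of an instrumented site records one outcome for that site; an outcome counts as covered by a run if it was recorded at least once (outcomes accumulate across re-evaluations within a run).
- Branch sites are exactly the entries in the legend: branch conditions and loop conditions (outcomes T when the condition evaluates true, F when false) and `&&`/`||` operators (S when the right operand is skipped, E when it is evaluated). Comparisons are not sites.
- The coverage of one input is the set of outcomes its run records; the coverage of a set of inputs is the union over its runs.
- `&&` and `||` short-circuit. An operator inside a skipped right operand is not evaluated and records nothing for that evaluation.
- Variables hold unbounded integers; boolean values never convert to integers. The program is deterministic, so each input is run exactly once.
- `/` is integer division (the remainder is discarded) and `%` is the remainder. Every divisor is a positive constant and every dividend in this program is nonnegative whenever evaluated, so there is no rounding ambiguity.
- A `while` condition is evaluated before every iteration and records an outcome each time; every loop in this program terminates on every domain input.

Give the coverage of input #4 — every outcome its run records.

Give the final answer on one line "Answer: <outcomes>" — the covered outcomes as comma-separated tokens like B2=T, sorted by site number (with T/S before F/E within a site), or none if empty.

Simulating input #4 (g=4, r=1, w=1) step by step:
  B1->F, B3->F, B5->F, B6->F, B8->E, B7->F, B9->T
deduplicating events, the covered set is: B1=F, B3=F, B5=F, B6=F, B7=F, B8=E, B9=T

Answer: B1=F, B3=F, B5=F, B6=F, B7=F, B8=E, B9=T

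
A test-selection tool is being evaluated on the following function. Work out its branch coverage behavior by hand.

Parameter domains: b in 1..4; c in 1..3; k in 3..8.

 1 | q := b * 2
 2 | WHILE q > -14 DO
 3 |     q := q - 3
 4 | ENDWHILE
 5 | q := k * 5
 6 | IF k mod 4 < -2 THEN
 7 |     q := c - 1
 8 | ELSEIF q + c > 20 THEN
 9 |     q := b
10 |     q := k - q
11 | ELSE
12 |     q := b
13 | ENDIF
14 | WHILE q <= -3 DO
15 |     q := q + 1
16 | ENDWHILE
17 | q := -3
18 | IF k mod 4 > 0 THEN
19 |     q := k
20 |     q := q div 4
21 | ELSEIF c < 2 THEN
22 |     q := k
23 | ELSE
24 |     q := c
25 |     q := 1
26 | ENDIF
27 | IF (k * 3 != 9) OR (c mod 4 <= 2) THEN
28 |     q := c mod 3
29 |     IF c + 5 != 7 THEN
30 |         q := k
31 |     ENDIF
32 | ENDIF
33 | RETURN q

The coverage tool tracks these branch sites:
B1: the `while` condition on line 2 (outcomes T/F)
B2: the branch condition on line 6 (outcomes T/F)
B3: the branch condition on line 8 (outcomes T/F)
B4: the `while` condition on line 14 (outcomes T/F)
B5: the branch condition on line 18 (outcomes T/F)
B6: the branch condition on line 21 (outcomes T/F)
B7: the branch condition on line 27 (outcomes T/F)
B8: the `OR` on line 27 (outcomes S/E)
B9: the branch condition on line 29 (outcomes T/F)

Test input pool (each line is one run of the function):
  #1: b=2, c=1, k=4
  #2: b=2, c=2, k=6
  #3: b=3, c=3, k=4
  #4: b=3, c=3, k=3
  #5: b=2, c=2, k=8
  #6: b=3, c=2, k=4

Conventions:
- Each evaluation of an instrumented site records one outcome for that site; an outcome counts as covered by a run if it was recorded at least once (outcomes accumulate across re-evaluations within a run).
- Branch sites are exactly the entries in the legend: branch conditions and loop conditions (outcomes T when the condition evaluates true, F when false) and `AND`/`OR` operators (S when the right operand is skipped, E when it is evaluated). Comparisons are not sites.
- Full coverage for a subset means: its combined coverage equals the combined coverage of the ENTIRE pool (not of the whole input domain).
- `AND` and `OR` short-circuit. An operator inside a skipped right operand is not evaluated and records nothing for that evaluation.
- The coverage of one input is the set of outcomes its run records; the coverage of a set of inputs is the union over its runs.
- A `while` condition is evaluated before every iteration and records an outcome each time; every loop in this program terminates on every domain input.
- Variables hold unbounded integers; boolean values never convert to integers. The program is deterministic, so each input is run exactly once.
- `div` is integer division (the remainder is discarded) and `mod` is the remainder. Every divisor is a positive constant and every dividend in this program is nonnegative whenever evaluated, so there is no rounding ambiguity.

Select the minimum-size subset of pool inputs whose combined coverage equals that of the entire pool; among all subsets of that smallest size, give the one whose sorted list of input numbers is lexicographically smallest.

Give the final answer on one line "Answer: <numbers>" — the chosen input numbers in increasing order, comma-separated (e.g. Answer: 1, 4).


run #1 (b=2, c=1, k=4) records B1=T, B1=F, B2=F, B3=T, B4=F, B5=F, B6=T, B7=T, B8=S, B9=T
run #2 (b=2, c=2, k=6) records B1=T, B1=F, B2=F, B3=T, B4=F, B5=T, B7=T, B8=S, B9=F
run #3 (b=3, c=3, k=4) records B1=T, B1=F, B2=F, B3=T, B4=F, B5=F, B6=F, B7=T, B8=S, B9=T
run #4 (b=3, c=3, k=3) records B1=T, B1=F, B2=F, B3=F, B4=F, B5=T, B7=F, B8=E
run #5 (b=2, c=2, k=8) records B1=T, B1=F, B2=F, B3=T, B4=F, B5=F, B6=F, B7=T, B8=S, B9=F
run #6 (b=3, c=2, k=4) records B1=T, B1=F, B2=F, B3=T, B4=F, B5=F, B6=F, B7=T, B8=S, B9=F
together the pool reaches 16 outcomes: B1=T, B1=F, B2=F, B3=T, B3=F, B4=F, B5=T, B5=F, B6=T, B6=F, B7=T, B7=F, B8=S, B8=E, B9=T, B9=F
size 1 is not enough: best union over all size-1 subsets is 10/16
size 2 is not enough: best union over all size-2 subsets is 14/16
inputs {1, 4, 5} (size 3) cover everything; no size-3 subset with a lexicographically smaller index list covers all 16
Answer: 1, 4, 5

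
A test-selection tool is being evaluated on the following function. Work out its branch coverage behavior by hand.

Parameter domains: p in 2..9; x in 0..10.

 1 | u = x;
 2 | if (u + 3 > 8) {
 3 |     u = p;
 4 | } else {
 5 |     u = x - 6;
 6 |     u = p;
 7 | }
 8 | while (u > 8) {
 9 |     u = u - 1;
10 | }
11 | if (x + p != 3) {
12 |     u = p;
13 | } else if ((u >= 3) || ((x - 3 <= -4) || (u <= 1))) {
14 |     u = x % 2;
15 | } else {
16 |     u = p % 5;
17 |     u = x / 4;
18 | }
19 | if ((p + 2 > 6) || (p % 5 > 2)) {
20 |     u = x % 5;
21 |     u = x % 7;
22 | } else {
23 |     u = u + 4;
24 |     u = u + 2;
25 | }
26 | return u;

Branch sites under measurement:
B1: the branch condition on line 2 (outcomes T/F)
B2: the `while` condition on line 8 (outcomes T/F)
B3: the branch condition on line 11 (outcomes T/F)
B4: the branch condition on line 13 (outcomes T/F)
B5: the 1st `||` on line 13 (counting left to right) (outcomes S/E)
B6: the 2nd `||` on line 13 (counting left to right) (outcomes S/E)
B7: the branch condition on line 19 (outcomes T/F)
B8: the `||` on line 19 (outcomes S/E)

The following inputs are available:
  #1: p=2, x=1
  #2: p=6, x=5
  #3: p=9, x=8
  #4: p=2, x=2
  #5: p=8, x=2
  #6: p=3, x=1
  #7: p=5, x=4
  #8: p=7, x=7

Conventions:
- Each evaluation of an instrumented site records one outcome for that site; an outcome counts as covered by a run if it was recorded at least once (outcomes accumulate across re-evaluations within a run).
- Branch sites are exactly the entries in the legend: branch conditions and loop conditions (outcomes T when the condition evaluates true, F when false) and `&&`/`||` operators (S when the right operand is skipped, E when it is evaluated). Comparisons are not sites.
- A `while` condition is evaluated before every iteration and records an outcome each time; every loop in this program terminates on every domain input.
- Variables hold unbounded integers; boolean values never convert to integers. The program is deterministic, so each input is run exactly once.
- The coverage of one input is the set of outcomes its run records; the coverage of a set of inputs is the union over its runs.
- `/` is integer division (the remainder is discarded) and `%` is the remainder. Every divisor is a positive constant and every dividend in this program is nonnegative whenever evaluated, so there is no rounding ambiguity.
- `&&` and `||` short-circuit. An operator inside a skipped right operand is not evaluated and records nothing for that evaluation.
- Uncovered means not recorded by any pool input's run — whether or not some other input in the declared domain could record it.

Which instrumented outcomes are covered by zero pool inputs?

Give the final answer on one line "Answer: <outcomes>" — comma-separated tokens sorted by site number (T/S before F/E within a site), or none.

test 1 (p=2, x=1) hits B1=F, B2=F, B3=F, B4=F, B5=E, B6=E, B7=F, B8=E
test 2 (p=6, x=5) hits B1=F, B2=F, B3=T, B7=T, B8=S
test 3 (p=9, x=8) hits B1=T, B2=T, B2=F, B3=T, B7=T, B8=S
test 4 (p=2, x=2) hits B1=F, B2=F, B3=T, B7=F, B8=E
test 5 (p=8, x=2) hits B1=F, B2=F, B3=T, B7=T, B8=S
test 6 (p=3, x=1) hits B1=F, B2=F, B3=T, B7=T, B8=E
test 7 (p=5, x=4) hits B1=F, B2=F, B3=T, B7=T, B8=S
test 8 (p=7, x=7) hits B1=T, B2=F, B3=T, B7=T, B8=S
union over the pool: B1=T, B1=F, B2=T, B2=F, B3=T, B3=F, B4=F, B5=E, B6=E, B7=T, B7=F, B8=S, B8=E
uncovered (3 of 16): B4=T, B5=S, B6=S

Answer: B4=T, B5=S, B6=S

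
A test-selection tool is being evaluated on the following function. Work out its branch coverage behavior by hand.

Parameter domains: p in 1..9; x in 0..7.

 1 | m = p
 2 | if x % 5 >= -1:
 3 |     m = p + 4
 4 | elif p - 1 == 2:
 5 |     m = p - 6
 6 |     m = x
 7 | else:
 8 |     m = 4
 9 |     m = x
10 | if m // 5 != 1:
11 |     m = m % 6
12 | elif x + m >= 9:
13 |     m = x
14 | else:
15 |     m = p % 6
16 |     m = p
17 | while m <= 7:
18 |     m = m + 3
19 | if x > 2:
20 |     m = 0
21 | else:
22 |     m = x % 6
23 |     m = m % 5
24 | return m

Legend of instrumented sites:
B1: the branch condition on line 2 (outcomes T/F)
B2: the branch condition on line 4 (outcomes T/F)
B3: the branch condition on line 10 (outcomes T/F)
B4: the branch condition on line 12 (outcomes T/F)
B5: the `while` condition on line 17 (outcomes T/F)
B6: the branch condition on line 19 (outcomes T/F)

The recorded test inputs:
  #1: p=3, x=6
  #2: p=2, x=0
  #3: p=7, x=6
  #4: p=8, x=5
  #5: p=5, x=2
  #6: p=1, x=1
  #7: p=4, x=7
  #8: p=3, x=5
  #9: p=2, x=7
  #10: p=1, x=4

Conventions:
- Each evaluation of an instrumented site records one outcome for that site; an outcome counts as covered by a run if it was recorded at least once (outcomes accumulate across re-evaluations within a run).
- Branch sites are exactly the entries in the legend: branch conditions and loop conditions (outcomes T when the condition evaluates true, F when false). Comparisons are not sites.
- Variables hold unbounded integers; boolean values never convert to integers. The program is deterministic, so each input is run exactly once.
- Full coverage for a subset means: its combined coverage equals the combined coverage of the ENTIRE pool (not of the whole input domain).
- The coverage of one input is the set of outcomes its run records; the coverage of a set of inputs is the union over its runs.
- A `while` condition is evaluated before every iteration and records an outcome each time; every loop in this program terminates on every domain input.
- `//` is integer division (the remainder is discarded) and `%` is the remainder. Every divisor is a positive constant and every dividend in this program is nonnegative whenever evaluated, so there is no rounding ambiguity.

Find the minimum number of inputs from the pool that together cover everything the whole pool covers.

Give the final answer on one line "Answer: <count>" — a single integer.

input #1, p=3, x=6: outcomes B1=T, B3=F, B4=T, B5=T, B5=F, B6=T
input #2, p=2, x=0: outcomes B1=T, B3=F, B4=F, B5=T, B5=F, B6=F
input #3, p=7, x=6: outcomes B1=T, B3=T, B5=T, B5=F, B6=T
input #4, p=8, x=5: outcomes B1=T, B3=T, B5=T, B5=F, B6=T
input #5, p=5, x=2: outcomes B1=T, B3=F, B4=T, B5=T, B5=F, B6=F
input #6, p=1, x=1: outcomes B1=T, B3=F, B4=F, B5=T, B5=F, B6=F
input #7, p=4, x=7: outcomes B1=T, B3=F, B4=T, B5=T, B5=F, B6=T
input #8, p=3, x=5: outcomes B1=T, B3=F, B4=T, B5=T, B5=F, B6=T
input #9, p=2, x=7: outcomes B1=T, B3=F, B4=T, B5=T, B5=F, B6=T
input #10, p=1, x=4: outcomes B1=T, B3=F, B4=T, B5=T, B5=F, B6=T
pool-wide coverage (9 outcomes): B1=T, B3=T, B3=F, B4=T, B4=F, B5=T, B5=F, B6=T, B6=F
size 1 is not enough: best union over all size-1 subsets is 6/9
size 2 is not enough: best union over all size-2 subsets is 8/9
inputs {1, 2, 3} (size 3) cover everything; no size-3 subset with a lexicographically smaller index list covers all 9

Answer: 3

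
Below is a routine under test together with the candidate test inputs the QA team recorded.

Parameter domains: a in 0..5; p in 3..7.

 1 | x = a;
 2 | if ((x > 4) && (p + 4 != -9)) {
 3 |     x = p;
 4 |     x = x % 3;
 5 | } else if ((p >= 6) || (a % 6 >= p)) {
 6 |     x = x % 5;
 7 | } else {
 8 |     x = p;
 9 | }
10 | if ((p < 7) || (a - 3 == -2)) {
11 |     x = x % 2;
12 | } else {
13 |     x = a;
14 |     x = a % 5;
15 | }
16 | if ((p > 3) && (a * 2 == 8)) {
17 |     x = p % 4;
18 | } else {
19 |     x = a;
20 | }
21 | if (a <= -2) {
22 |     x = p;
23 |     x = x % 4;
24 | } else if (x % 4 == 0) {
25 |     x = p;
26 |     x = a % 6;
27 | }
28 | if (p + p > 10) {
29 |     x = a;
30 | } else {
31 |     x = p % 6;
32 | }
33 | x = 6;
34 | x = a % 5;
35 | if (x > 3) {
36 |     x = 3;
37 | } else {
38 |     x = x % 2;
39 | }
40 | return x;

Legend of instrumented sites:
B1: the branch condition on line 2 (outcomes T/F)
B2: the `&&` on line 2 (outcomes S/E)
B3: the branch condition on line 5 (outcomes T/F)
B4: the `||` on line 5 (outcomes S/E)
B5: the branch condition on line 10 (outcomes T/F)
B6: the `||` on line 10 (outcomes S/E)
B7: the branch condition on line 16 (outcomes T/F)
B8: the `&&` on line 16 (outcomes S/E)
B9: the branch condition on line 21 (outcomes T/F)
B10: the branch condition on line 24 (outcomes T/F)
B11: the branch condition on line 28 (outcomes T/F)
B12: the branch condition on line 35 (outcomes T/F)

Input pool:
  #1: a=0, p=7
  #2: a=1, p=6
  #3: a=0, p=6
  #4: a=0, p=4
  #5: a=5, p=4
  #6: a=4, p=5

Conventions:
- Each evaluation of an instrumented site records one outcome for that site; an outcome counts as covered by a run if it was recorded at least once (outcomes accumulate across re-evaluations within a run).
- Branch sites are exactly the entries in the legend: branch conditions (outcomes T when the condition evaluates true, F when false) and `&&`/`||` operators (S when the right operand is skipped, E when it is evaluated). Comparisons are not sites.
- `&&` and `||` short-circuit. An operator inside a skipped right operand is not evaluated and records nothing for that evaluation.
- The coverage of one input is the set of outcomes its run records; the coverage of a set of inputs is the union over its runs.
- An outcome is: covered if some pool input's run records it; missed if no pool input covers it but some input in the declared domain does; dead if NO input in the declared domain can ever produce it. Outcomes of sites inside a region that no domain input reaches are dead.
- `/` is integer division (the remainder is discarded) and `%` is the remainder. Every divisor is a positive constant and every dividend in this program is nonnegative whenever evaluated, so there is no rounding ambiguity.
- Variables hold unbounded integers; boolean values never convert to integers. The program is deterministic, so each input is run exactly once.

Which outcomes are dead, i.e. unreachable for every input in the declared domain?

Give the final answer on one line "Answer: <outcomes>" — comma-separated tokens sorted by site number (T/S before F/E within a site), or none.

exhaustive pass over the 30-input domain:
  B9=T: never recorded by any domain input -> dead
  reachable outcomes have witnesses, e.g. B1=T (e.g. a=5, p=3), B1=F (e.g. a=0, p=3), B2=S (e.g. a=0, p=3), B2=E (e.g. a=5, p=3)

Answer: B9=T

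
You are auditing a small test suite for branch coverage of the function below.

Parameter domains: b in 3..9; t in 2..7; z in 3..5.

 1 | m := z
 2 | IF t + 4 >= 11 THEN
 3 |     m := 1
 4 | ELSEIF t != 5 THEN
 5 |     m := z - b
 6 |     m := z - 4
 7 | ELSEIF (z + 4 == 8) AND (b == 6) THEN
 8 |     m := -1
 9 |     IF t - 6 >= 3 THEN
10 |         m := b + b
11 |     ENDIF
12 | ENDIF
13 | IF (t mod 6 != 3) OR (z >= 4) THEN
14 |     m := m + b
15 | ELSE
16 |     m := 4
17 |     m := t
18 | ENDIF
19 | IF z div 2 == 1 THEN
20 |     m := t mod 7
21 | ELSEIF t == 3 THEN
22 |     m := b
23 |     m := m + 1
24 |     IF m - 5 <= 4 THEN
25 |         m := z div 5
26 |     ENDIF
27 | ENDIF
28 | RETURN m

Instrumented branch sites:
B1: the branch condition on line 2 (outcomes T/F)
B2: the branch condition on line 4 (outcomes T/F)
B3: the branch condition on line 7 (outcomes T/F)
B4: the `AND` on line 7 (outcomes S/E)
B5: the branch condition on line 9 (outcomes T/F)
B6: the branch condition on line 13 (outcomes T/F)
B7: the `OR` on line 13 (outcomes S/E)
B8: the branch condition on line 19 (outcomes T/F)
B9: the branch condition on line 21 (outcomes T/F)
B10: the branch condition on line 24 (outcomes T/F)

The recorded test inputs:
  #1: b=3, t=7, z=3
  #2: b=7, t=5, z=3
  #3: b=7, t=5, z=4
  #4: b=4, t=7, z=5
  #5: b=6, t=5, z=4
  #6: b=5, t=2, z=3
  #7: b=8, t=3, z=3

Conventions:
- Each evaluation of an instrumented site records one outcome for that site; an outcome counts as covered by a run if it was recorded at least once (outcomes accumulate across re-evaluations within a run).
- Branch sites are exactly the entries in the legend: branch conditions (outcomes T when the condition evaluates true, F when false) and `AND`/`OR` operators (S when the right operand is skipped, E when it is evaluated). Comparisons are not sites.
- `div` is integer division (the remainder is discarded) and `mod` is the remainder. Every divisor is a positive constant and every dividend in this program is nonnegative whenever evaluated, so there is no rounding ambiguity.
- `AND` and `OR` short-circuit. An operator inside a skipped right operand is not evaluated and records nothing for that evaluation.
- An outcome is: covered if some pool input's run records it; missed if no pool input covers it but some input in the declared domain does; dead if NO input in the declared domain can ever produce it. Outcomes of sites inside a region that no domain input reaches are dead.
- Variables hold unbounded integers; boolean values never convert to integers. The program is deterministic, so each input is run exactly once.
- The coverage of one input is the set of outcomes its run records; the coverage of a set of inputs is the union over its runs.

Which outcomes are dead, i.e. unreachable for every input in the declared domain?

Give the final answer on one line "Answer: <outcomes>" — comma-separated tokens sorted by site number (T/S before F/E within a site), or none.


sweeping the full domain (126 inputs) for each outcome:
  B5=T: zero occurrences over every domain input -> dead
  reachable outcomes have witnesses, e.g. B1=T (e.g. b=3, t=7, z=3), B1=F (e.g. b=3, t=2, z=3), B2=T (e.g. b=3, t=2, z=3), B2=F (e.g. b=3, t=5, z=3)
Answer: B5=T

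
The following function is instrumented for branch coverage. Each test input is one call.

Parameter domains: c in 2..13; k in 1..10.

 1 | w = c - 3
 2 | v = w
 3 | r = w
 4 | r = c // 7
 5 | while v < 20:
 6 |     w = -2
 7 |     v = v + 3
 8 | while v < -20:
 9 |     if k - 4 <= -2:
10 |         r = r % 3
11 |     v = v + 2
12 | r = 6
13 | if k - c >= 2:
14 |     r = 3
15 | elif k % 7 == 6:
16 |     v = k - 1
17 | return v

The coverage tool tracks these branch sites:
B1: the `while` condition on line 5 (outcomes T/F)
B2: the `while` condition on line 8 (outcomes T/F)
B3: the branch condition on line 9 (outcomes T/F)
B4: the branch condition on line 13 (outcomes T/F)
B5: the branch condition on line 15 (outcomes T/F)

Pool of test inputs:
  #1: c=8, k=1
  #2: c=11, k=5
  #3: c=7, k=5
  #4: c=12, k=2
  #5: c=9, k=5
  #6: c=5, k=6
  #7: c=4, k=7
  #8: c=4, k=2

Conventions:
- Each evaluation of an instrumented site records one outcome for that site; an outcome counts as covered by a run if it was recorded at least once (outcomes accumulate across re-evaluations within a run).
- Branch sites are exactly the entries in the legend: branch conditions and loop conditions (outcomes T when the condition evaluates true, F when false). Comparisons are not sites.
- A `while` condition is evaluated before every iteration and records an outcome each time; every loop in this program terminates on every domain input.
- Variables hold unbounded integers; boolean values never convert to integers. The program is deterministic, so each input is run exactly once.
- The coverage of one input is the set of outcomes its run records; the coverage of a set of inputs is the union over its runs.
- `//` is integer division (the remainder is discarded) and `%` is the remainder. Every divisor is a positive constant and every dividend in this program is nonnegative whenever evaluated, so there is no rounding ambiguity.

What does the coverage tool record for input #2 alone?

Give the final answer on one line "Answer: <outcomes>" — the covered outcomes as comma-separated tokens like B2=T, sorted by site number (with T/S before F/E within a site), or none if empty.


Simulating input #2 (c=11, k=5) step by step:
  B1->T, B1->T, B1->T, B1->T, B1->F, B2->F, B4->F, B5->F
collecting distinct outcomes: B1=T, B1=F, B2=F, B4=F, B5=F
Answer: B1=T, B1=F, B2=F, B4=F, B5=F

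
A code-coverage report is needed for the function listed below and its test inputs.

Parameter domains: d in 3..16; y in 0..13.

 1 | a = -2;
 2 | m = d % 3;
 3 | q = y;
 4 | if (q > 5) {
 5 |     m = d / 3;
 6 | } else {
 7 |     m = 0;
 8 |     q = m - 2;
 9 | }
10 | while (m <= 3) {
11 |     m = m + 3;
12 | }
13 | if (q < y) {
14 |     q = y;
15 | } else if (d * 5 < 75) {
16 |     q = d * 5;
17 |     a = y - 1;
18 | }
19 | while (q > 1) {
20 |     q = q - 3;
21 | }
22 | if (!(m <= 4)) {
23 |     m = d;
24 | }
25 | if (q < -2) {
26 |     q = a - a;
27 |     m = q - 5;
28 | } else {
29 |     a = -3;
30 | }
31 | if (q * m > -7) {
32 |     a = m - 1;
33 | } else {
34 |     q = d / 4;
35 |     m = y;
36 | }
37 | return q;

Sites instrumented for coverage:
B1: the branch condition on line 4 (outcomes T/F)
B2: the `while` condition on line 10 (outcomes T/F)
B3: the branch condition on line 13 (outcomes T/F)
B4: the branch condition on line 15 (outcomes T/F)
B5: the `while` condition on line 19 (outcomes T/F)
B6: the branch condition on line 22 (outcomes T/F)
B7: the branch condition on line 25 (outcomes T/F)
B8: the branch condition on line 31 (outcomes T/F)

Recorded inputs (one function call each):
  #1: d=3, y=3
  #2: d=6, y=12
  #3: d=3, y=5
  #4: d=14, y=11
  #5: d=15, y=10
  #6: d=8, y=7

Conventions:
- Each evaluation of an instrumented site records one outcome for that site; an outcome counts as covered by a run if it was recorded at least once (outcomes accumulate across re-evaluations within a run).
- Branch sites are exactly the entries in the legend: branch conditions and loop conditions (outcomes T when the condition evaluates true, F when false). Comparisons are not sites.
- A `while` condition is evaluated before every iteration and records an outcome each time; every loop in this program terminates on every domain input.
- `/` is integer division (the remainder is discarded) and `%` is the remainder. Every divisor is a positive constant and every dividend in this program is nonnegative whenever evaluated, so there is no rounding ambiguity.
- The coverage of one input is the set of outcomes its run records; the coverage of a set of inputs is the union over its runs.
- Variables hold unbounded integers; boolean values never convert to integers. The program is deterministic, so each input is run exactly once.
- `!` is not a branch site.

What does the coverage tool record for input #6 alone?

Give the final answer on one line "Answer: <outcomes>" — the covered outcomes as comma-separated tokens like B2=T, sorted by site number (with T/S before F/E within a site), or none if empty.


Simulating input #6 (d=8, y=7) step by step:
  B1->T, B2->T, B2->F, B3->F, B4->T, B5->T, B5->T, B5->T, B5->T, B5->T
  B5->T, B5->T, B5->T, B5->T, B5->T, B5->T, B5->T, B5->T, B5->F, B6->T
  B7->F, B8->T
as a set, this run covers: B1=T, B2=T, B2=F, B3=F, B4=T, B5=T, B5=F, B6=T, B7=F, B8=T
Answer: B1=T, B2=T, B2=F, B3=F, B4=T, B5=T, B5=F, B6=T, B7=F, B8=T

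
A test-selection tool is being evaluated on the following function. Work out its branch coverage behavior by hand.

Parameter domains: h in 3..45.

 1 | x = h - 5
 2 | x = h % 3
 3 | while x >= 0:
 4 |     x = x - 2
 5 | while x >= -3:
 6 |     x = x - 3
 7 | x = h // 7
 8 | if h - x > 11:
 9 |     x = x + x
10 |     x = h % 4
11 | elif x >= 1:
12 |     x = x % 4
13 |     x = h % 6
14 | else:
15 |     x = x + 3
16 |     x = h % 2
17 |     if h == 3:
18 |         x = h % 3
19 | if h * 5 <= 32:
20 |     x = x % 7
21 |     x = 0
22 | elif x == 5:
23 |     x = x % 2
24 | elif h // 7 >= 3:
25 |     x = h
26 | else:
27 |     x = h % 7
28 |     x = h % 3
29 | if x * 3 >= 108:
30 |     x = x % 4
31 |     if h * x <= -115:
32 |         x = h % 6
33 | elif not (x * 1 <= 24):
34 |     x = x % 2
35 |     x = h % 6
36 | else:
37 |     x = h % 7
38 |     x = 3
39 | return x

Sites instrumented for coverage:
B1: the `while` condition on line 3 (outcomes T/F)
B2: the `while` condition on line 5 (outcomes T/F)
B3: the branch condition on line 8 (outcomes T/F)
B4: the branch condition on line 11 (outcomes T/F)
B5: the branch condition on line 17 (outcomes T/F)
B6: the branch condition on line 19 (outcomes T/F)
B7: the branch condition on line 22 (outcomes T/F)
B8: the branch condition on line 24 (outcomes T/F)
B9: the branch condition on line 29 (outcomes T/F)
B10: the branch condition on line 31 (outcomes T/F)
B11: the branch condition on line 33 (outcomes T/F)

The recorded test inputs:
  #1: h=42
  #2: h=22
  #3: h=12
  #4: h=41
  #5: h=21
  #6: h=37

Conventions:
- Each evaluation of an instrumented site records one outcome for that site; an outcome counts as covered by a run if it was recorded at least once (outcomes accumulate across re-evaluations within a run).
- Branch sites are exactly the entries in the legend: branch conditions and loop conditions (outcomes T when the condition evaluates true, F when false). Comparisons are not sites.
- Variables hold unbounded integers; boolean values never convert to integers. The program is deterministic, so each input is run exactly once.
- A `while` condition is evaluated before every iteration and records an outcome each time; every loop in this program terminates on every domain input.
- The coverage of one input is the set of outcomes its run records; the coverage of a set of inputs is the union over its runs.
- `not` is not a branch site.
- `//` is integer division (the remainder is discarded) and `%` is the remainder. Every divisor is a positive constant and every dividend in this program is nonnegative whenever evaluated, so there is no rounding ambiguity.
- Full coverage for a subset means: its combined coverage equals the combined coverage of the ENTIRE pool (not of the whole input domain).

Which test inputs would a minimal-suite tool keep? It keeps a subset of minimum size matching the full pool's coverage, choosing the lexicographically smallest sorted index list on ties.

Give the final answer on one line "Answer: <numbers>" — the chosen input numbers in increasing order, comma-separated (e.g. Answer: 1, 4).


test 1 (h=42) fires B1->T, B1->F, B2->T, B2->F, B3->T, B6->F, B7->F, B8->T, B9->T, B10->F; hits B1=T, B1=F, B2=T, B2=F, B3=T, B6=F, B7=F, B8=T, B9=T, B10=F
test 2 (h=22) fires B1->T, B1->F, B2->T, B2->F, B3->T, B6->F, B7->F, B8->T, B9->F, B11->F; hits B1=T, B1=F, B2=T, B2=F, B3=T, B6=F, B7=F, B8=T, B9=F, B11=F
test 3 (h=12) fires B1->T, B1->F, B2->T, B2->F, B3->F, B4->T, B6->F, B7->F, B8->F, B9->F, B11->F; hits B1=T, B1=F, B2=T, B2=F, B3=F, B4=T, B6=F, B7=F, B8=F, B9=F, B11=F
test 4 (h=41) fires B1->T, B1->T, B1->F, B2->T, B2->F, B3->T, B6->F, B7->F, B8->T, B9->T, B10->F; hits B1=T, B1=F, B2=T, B2=F, B3=T, B6=F, B7=F, B8=T, B9=T, B10=F
test 5 (h=21) fires B1->T, B1->F, B2->T, B2->F, B3->T, B6->F, B7->F, B8->T, B9->F, B11->F; hits B1=T, B1=F, B2=T, B2=F, B3=T, B6=F, B7=F, B8=T, B9=F, B11=F
test 6 (h=37) fires B1->T, B1->F, B2->T, B2->F, B3->T, B6->F, B7->F, B8->T, B9->T, B10->F; hits B1=T, B1=F, B2=T, B2=F, B3=T, B6=F, B7=F, B8=T, B9=T, B10=F
together the pool reaches 15 outcomes: B1=T, B1=F, B2=T, B2=F, B3=T, B3=F, B4=T, B6=F, B7=F, B8=T, B8=F, B9=T, B9=F, B10=F, B11=F
no size-1 subset reaches all 15 outcomes (best union: 11/15)
the canonical winner is {1, 3}: size 2, full 15-outcome coverage, earliest index list among size-2 covers
Answer: 1, 3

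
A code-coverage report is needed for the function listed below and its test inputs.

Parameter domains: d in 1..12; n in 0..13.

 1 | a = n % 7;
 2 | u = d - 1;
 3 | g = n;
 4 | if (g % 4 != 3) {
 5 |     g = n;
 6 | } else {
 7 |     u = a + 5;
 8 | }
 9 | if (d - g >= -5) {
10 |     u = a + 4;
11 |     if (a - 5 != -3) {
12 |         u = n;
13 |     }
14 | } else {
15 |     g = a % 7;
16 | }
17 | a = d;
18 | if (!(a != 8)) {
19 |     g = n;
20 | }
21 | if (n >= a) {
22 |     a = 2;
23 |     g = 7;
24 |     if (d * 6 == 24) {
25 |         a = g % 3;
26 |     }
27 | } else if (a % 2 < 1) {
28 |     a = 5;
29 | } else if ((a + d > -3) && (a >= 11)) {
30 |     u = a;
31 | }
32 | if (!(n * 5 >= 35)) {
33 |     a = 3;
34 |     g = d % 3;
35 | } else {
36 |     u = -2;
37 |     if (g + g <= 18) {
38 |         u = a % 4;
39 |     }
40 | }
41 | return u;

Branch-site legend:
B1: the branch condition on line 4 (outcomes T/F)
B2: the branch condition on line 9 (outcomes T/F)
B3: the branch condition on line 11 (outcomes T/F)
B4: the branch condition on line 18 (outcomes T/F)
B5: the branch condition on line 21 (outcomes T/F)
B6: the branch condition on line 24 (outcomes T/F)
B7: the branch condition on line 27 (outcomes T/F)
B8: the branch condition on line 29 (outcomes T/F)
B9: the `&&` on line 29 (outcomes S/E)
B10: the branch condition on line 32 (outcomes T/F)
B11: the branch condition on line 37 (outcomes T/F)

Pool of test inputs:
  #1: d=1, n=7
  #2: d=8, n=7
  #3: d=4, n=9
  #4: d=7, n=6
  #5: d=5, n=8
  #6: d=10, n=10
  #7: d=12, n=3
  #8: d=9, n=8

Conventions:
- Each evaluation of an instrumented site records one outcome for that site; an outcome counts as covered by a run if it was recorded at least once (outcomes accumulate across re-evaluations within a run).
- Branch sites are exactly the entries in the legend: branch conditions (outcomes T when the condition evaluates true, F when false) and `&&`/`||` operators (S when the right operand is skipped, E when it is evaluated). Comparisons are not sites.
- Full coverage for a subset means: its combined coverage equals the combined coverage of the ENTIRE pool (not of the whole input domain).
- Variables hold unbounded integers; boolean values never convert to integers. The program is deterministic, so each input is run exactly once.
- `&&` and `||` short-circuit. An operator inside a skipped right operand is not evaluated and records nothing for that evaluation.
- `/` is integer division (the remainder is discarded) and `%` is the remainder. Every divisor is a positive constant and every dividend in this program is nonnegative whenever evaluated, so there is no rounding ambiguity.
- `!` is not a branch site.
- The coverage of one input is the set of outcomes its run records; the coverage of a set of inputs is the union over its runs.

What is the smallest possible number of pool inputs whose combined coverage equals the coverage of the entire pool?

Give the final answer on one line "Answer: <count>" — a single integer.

#1 (d=1, n=7) -> B1->F, B2->F, B4->F, B5->T, B6->F, B10->F, B11->T; covered: B1=F, B2=F, B4=F, B5=T, B6=F, B10=F, B11=T
#2 (d=8, n=7) -> B1->F, B2->T, B3->T, B4->T, B5->F, B7->T, B10->F, B11->T; covered: B1=F, B2=T, B3=T, B4=T, B5=F, B7=T, B10=F, B11=T
#3 (d=4, n=9) -> B1->T, B2->T, B3->F, B4->F, B5->T, B6->T, B10->F, B11->T; covered: B1=T, B2=T, B3=F, B4=F, B5=T, B6=T, B10=F, B11=T
#4 (d=7, n=6) -> B1->T, B2->T, B3->T, B4->F, B5->F, B7->F, B9->E, B8->F, B10->T; covered: B1=T, B2=T, B3=T, B4=F, B5=F, B7=F, B8=F, B9=E, B10=T
#5 (d=5, n=8) -> B1->T, B2->T, B3->T, B4->F, B5->T, B6->F, B10->F, B11->T; covered: B1=T, B2=T, B3=T, B4=F, B5=T, B6=F, B10=F, B11=T
#6 (d=10, n=10) -> B1->T, B2->T, B3->T, B4->F, B5->T, B6->F, B10->F, B11->T; covered: B1=T, B2=T, B3=T, B4=F, B5=T, B6=F, B10=F, B11=T
#7 (d=12, n=3) -> B1->F, B2->T, B3->T, B4->F, B5->F, B7->T, B10->T; covered: B1=F, B2=T, B3=T, B4=F, B5=F, B7=T, B10=T
#8 (d=9, n=8) -> B1->T, B2->T, B3->T, B4->F, B5->F, B7->F, B9->E, B8->F, B10->F, B11->T; covered: B1=T, B2=T, B3=T, B4=F, B5=F, B7=F, B8=F, B9=E, B10=F, B11=T
together the pool reaches 19 outcomes: B1=T, B1=F, B2=T, B2=F, B3=T, B3=F, B4=T, B4=F, B5=T, B5=F, B6=T, B6=F, B7=T, B7=F, B8=F, B9=E, B10=T, B10=F, B11=T
checked all size-1 subsets: none covers 19 outcomes (max 10/19)
checked all size-2 subsets: none covers 19 outcomes (max 15/19)
checked all size-3 subsets: none covers 19 outcomes (max 17/19)
the canonical winner is {1, 2, 3, 4}: size 4, full 19-outcome coverage, earliest index list among size-4 covers

Answer: 4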